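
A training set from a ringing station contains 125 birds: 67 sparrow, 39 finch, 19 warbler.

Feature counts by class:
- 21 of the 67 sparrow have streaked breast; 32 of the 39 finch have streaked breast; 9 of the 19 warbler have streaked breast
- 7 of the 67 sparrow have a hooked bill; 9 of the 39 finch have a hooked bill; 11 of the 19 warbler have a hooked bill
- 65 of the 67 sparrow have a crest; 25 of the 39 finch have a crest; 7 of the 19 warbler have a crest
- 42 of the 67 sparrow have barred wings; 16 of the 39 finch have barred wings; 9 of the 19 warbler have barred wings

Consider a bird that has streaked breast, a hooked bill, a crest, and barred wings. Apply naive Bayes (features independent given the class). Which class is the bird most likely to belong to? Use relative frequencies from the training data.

sparrow: (67/125) × (21/67) × (7/67) × (65/67) × (42/67) ≈ 0.0106745
finch: (39/125) × (32/39) × (9/39) × (25/39) × (16/39) ≈ 0.0155363
warbler: (19/125) × (9/19) × (11/19) × (7/19) × (9/19) ≈ 0.00727453
Highest score → finch.

finch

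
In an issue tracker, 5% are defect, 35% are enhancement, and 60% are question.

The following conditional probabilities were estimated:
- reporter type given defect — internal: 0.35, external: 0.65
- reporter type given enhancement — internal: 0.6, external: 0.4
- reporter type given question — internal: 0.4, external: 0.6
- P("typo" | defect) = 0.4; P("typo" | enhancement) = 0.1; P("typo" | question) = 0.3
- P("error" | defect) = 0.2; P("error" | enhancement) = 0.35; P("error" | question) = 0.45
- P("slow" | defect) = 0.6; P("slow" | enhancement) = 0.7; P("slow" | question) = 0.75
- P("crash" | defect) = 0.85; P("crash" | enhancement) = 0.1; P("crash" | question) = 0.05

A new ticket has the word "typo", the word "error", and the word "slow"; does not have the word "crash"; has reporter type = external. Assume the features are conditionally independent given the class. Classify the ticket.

defect: 0.05 × 0.65 × 0.4 × 0.2 × 0.6 × (1−0.85) = 0.000234
enhancement: 0.35 × 0.4 × 0.1 × 0.35 × 0.7 × (1−0.1) = 0.003087
question: 0.6 × 0.6 × 0.3 × 0.45 × 0.75 × (1−0.05) = 0.0346275
Highest score → question.

question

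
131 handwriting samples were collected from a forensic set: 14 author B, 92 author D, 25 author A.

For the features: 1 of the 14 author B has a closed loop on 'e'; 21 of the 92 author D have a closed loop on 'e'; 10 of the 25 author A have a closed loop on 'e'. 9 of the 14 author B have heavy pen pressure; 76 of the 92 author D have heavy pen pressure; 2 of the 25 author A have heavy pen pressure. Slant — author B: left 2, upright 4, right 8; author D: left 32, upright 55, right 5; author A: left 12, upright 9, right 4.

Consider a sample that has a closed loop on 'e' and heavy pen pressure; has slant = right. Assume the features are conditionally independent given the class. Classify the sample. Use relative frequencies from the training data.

author D

author B: (14/131) × (1/14) × (9/14) × (8/14) ≈ 0.00280418
author D: (92/131) × (21/92) × (76/92) × (5/92) ≈ 0.00719707
author A: (25/131) × (10/25) × (2/25) × (4/25) ≈ 0.000977099
Highest score → author D.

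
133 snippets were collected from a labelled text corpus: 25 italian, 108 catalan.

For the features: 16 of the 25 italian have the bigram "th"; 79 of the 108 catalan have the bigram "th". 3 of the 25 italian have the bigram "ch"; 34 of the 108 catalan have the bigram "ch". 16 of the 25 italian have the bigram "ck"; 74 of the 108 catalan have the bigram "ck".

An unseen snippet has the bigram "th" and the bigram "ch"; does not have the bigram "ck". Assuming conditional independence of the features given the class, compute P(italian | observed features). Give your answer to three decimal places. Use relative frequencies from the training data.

0.081

italian: (25/133) × (16/25) × (3/25) × (9/25) ≈ 0.00519699
catalan: (108/133) × (79/108) × (34/108) × (34/108) ≈ 0.0588689
P(italian | x) = 0.00519699 / 0.06406589 ≈ 0.081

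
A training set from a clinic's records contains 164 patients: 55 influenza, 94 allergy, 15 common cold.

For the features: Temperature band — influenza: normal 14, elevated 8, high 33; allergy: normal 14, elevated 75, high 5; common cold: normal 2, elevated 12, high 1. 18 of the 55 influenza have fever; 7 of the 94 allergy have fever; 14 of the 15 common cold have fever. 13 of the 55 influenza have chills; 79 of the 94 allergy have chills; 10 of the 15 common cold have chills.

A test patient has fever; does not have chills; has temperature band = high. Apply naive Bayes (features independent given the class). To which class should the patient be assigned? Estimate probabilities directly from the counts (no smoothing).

influenza

influenza: (55/164) × (33/55) × (18/55) × (42/55) ≈ 0.0502882
allergy: (94/164) × (5/94) × (7/94) × (15/94) ≈ 0.000362293
common cold: (15/164) × (1/15) × (14/15) × (5/15) ≈ 0.00189702
Highest score → influenza.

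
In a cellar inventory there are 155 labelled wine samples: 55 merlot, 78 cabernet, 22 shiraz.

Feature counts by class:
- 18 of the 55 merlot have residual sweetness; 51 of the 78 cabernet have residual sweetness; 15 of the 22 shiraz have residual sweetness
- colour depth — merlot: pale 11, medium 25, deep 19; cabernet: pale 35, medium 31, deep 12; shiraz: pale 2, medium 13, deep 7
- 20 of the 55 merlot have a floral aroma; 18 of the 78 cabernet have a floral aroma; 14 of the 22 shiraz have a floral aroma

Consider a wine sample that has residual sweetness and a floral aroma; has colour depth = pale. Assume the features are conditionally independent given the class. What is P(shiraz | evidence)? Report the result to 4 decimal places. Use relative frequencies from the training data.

0.1164

merlot: (55/155) × (18/55) × (11/55) × (20/55) ≈ 0.00844575
cabernet: (78/155) × (51/78) × (35/78) × (18/78) ≈ 0.0340714
shiraz: (22/155) × (15/22) × (2/22) × (14/22) ≈ 0.00559851
P(shiraz | x) = 0.00559851 / 0.04811566 ≈ 0.1164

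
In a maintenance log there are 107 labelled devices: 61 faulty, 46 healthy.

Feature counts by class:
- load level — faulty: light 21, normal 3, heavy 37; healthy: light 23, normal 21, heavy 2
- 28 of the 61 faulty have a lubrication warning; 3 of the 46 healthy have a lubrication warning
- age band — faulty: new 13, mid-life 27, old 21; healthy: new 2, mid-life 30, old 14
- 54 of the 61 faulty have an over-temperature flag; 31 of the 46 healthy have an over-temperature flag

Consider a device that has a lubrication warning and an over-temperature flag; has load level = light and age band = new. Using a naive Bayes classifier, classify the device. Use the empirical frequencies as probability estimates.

faulty

faulty: (61/107) × (21/61) × (28/61) × (13/61) × (54/61) ≈ 0.0169958
healthy: (46/107) × (23/46) × (3/46) × (2/46) × (31/46) ≈ 0.000410756
Highest score → faulty.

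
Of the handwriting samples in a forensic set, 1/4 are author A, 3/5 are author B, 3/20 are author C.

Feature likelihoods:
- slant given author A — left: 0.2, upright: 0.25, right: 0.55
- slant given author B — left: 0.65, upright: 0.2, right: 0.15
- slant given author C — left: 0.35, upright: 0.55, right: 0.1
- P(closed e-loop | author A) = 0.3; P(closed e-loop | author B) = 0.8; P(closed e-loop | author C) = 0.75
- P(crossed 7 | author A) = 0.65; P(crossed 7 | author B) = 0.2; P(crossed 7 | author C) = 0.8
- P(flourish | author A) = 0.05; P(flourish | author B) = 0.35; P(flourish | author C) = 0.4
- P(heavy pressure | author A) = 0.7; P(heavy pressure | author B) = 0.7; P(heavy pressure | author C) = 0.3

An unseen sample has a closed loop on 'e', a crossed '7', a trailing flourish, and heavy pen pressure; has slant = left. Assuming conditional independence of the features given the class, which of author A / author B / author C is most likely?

author B

author A: 0.25 × 0.2 × 0.3 × 0.65 × 0.05 × 0.7 = 0.00034125
author B: 0.6 × 0.65 × 0.8 × 0.2 × 0.35 × 0.7 = 0.015288
author C: 0.15 × 0.35 × 0.75 × 0.8 × 0.4 × 0.3 = 0.00378
Highest score → author B.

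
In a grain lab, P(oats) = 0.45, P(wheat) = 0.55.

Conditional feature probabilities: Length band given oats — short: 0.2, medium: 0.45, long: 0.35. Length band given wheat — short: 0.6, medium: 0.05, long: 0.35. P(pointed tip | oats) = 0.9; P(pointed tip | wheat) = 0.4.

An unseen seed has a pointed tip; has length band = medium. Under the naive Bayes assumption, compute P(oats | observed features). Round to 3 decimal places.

oats: 0.45 × 0.45 × 0.9 = 0.18225
wheat: 0.55 × 0.05 × 0.4 = 0.011
P(oats | x) = 0.18225 / 0.19325 ≈ 0.943

0.943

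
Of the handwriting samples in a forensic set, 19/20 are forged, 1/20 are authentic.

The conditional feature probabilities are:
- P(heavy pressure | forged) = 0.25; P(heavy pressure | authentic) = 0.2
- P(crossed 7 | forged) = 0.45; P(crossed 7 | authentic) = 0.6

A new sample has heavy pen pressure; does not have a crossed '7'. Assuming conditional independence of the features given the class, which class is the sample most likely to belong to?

forged: 0.95 × 0.25 × (1−0.45) = 0.130625
authentic: 0.05 × 0.2 × (1−0.6) = 0.004
Highest score → forged.

forged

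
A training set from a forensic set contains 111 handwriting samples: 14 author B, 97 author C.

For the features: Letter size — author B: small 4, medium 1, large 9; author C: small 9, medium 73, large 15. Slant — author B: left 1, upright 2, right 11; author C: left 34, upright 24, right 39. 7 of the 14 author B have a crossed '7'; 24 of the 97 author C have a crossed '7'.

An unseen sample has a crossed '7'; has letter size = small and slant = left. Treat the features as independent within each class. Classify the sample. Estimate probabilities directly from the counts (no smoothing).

author B: (14/111) × (4/14) × (1/14) × (7/14) ≈ 0.001287
author C: (97/111) × (9/97) × (34/97) × (24/97) ≈ 0.0070318
Highest score → author C.

author C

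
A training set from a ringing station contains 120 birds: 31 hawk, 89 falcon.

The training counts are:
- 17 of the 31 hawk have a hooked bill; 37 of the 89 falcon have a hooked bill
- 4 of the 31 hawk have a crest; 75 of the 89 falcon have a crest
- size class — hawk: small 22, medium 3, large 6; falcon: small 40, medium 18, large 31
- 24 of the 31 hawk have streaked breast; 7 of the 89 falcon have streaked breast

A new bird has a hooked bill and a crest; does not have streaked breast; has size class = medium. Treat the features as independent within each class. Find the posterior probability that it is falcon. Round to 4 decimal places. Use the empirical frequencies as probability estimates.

0.9918

hawk: (31/120) × (17/31) × (4/31) × (3/31) × (7/31) ≈ 0.000399449
falcon: (89/120) × (37/89) × (75/89) × (18/89) × (82/89) ≈ 0.048417
P(falcon | x) = 0.048417 / 0.048816449 ≈ 0.9918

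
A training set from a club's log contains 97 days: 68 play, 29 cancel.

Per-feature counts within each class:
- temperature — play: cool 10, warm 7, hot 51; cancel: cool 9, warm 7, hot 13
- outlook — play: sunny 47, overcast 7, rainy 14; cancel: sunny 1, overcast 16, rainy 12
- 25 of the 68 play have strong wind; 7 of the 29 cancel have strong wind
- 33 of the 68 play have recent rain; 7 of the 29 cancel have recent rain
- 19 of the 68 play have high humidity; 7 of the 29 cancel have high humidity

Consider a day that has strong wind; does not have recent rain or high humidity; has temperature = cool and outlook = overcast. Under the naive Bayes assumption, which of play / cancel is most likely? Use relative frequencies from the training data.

play: (68/97) × (10/68) × (7/68) × (25/68) × (35/68) × (49/68) ≈ 0.00144709
cancel: (29/97) × (9/29) × (16/29) × (7/29) × (22/29) × (22/29) ≈ 0.00711119
Highest score → cancel.

cancel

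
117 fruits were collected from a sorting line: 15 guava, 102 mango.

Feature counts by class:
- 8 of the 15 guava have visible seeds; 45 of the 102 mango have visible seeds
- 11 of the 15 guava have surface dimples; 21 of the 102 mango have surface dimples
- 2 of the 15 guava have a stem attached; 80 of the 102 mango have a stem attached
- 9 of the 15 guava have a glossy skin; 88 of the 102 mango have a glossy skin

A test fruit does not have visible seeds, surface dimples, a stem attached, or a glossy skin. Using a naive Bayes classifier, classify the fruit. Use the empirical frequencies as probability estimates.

mango

guava: (15/117) × (7/15) × (4/15) × (13/15) × (6/15) ≈ 0.00553086
mango: (102/117) × (57/102) × (81/102) × (22/102) × (14/102) ≈ 0.0114531
Highest score → mango.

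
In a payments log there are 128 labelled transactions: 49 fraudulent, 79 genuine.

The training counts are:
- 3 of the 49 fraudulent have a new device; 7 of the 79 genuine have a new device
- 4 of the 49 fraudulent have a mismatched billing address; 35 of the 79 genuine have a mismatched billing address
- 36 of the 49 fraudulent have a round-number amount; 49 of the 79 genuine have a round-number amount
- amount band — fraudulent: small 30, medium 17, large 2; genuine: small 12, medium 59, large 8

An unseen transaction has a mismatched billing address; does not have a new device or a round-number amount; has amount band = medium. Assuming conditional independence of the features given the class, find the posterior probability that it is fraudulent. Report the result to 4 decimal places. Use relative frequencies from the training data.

fraudulent: (49/128) × (46/49) × (4/49) × (13/49) × (17/49) ≈ 0.0027003
genuine: (79/128) × (72/79) × (35/79) × (30/79) × (59/79) ≈ 0.0706777
P(fraudulent | x) = 0.0027003 / 0.073378 ≈ 0.0368

0.0368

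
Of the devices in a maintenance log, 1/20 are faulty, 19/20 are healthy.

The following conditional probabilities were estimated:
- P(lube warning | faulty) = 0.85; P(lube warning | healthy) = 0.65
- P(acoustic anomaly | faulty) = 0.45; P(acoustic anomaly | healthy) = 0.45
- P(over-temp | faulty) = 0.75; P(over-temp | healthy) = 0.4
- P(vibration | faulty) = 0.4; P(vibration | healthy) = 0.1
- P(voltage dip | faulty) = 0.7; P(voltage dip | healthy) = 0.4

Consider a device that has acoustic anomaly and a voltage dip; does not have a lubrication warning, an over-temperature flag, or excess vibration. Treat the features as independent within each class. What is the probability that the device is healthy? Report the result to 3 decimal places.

0.989

faulty: 0.05 × (1−0.85) × 0.45 × (1−0.75) × (1−0.4) × 0.7 = 0.000354375
healthy: 0.95 × (1−0.65) × 0.45 × (1−0.4) × (1−0.1) × 0.4 = 0.032319
P(healthy | x) = 0.032319 / 0.032673375 ≈ 0.989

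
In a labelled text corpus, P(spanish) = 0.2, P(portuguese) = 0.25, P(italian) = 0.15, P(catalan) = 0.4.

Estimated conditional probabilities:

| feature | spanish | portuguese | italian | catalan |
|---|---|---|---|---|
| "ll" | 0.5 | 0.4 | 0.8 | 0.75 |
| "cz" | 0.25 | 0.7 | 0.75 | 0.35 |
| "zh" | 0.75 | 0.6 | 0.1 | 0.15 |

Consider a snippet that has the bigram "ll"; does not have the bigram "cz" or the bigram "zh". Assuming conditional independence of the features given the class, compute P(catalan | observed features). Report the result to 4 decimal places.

0.7416

spanish: 0.2 × 0.5 × (1−0.25) × (1−0.75) = 0.01875
portuguese: 0.25 × 0.4 × (1−0.7) × (1−0.6) = 0.012
italian: 0.15 × 0.8 × (1−0.75) × (1−0.1) = 0.027
catalan: 0.4 × 0.75 × (1−0.35) × (1−0.15) = 0.16575
P(catalan | x) = 0.16575 / 0.2235 ≈ 0.7416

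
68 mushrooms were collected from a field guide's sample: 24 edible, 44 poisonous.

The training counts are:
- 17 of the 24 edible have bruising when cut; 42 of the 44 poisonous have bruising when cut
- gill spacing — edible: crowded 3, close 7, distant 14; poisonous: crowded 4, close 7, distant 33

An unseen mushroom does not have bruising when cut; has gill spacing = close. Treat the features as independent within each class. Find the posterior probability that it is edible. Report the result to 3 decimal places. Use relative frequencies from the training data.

edible: (24/68) × (7/24) × (7/24) ≈ 0.0300245
poisonous: (44/68) × (2/44) × (7/44) ≈ 0.00467914
P(edible | x) = 0.0300245 / 0.03470364 ≈ 0.865

0.865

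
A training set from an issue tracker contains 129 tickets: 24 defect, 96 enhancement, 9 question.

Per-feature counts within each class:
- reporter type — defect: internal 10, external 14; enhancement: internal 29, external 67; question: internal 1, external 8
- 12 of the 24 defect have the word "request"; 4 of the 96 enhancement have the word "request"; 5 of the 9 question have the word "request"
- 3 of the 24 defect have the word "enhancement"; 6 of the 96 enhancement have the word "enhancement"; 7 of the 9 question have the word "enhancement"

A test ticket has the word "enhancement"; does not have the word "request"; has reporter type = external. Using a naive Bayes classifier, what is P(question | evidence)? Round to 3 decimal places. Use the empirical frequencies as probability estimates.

defect: (24/129) × (14/24) × (12/24) × (3/24) ≈ 0.00678295
enhancement: (96/129) × (67/96) × (92/96) × (6/96) ≈ 0.0311087
question: (9/129) × (8/9) × (4/9) × (7/9) ≈ 0.0214375
P(question | x) = 0.0214375 / 0.05932915 ≈ 0.361

0.361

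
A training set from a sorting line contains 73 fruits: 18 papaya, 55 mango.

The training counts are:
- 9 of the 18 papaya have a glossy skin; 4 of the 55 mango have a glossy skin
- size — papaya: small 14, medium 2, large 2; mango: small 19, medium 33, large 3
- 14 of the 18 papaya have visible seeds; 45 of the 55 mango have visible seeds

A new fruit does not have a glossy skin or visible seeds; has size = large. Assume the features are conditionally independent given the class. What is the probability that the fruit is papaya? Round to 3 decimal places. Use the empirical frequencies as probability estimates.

papaya: (18/73) × (9/18) × (2/18) × (4/18) ≈ 0.00304414
mango: (55/73) × (51/55) × (3/55) × (10/55) ≈ 0.00692856
P(papaya | x) = 0.00304414 / 0.0099727 ≈ 0.305

0.305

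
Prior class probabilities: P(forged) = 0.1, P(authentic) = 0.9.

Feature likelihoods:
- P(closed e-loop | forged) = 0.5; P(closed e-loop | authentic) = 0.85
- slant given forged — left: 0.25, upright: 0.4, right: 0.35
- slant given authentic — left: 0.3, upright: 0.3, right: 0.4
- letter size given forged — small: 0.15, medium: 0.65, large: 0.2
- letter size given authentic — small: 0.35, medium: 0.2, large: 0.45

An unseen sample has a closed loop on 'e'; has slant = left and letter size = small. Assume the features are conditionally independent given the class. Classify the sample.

authentic

forged: 0.1 × 0.5 × 0.25 × 0.15 = 0.001875
authentic: 0.9 × 0.85 × 0.3 × 0.35 = 0.080325
Highest score → authentic.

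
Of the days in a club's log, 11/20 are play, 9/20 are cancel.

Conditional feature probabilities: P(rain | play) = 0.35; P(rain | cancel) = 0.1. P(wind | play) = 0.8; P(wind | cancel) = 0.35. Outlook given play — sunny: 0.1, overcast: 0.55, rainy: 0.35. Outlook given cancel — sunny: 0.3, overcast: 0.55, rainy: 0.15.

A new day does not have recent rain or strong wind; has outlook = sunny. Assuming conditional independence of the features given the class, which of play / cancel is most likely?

cancel

play: 0.55 × (1−0.35) × (1−0.8) × 0.1 = 0.00715
cancel: 0.45 × (1−0.1) × (1−0.35) × 0.3 = 0.078975
Highest score → cancel.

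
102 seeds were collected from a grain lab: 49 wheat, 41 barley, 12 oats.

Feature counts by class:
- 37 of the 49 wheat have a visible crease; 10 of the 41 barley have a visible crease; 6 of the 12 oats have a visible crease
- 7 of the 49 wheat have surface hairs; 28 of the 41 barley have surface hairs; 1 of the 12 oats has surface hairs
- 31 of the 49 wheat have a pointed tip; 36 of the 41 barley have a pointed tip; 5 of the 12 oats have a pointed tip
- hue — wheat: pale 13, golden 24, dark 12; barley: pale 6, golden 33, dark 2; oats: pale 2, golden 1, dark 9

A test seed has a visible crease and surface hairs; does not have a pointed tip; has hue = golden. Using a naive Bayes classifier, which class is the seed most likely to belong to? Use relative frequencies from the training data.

wheat

wheat: (49/102) × (37/49) × (7/49) × (18/49) × (24/49) ≈ 0.00932385
barley: (41/102) × (10/41) × (28/41) × (5/41) × (33/41) ≈ 0.00657189
oats: (12/102) × (6/12) × (1/12) × (7/12) × (1/12) ≈ 0.00023829
Highest score → wheat.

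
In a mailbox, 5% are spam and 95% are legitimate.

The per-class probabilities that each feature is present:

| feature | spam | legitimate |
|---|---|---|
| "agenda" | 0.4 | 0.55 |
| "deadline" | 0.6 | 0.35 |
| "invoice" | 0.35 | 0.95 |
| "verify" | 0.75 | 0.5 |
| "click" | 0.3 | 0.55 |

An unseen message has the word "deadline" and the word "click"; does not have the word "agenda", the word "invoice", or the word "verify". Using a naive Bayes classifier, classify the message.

legitimate

spam: 0.05 × (1−0.4) × 0.6 × (1−0.35) × (1−0.75) × 0.3 = 0.0008775
legitimate: 0.95 × (1−0.55) × 0.35 × (1−0.95) × (1−0.5) × 0.55 = 0.00205734375
Highest score → legitimate.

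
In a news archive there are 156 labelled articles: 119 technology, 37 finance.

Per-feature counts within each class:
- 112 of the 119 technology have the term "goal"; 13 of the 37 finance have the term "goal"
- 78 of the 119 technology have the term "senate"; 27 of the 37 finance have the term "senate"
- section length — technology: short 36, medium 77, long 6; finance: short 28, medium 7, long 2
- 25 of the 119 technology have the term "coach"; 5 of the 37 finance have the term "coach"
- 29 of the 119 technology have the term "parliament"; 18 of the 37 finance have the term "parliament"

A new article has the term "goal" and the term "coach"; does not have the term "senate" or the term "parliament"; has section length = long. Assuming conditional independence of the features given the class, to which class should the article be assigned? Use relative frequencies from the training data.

technology

technology: (119/156) × (112/119) × (41/119) × (6/119) × (25/119) × (90/119) ≈ 0.00198163
finance: (37/156) × (13/37) × (10/37) × (2/37) × (5/37) × (19/37) ≈ 0.0000844822
Highest score → technology.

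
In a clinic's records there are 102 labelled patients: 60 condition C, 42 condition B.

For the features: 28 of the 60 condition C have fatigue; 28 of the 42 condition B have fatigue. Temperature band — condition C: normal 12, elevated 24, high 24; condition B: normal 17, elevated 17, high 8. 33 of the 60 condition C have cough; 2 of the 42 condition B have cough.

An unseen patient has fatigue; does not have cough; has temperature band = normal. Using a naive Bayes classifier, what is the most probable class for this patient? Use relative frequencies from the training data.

condition B

condition C: (60/102) × (28/60) × (12/60) × (27/60) ≈ 0.0247059
condition B: (42/102) × (28/42) × (17/42) × (40/42) ≈ 0.10582
Highest score → condition B.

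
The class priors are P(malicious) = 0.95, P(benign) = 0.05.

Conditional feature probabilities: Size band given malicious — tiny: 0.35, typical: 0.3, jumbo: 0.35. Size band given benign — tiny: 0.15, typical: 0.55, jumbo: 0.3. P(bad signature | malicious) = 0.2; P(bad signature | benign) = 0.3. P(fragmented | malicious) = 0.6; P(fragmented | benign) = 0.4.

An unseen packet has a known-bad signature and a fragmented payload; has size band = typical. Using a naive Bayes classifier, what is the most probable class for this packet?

malicious

malicious: 0.95 × 0.3 × 0.2 × 0.6 = 0.0342
benign: 0.05 × 0.55 × 0.3 × 0.4 = 0.0033
Highest score → malicious.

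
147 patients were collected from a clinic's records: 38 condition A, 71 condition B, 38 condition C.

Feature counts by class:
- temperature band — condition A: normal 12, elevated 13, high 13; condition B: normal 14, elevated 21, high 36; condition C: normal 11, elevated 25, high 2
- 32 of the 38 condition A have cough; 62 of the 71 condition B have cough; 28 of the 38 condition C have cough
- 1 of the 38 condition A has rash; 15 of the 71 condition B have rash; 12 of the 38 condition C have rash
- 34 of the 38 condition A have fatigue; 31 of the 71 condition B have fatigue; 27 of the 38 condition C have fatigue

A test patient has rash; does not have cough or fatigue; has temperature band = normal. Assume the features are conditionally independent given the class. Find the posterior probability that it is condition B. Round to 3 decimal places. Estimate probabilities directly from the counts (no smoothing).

0.439

condition A: (38/147) × (12/38) × (6/38) × (1/38) × (4/38) ≈ 0.0000357046
condition B: (71/147) × (14/71) × (9/71) × (15/71) × (40/71) ≈ 0.00143691
condition C: (38/147) × (11/38) × (10/38) × (12/38) × (11/38) ≈ 0.00180011
P(condition B | x) = 0.00143691 / 0.0032727246 ≈ 0.439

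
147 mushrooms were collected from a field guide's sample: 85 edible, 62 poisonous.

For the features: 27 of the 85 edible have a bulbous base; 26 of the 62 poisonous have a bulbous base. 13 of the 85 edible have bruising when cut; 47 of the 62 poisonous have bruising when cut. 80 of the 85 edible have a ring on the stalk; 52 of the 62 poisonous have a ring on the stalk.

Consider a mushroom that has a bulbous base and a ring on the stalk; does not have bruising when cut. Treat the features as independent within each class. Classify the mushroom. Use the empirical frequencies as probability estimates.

edible: (85/147) × (27/85) × (72/85) × (80/85) ≈ 0.14643
poisonous: (62/147) × (26/62) × (15/62) × (52/62) ≈ 0.0358895
Highest score → edible.

edible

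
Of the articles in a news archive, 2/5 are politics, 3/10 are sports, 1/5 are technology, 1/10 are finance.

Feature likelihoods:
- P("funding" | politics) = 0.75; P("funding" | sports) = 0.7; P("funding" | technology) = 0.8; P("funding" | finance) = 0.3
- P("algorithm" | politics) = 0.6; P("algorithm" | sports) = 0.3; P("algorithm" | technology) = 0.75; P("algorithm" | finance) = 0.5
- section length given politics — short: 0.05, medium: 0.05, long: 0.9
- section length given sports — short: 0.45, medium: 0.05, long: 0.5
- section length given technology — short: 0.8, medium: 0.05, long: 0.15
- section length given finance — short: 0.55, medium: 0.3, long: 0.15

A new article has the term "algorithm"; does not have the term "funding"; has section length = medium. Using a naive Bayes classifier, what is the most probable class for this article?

finance

politics: 0.4 × (1−0.75) × 0.6 × 0.05 = 0.003
sports: 0.3 × (1−0.7) × 0.3 × 0.05 = 0.00135
technology: 0.2 × (1−0.8) × 0.75 × 0.05 = 0.0015
finance: 0.1 × (1−0.3) × 0.5 × 0.3 = 0.0105
Highest score → finance.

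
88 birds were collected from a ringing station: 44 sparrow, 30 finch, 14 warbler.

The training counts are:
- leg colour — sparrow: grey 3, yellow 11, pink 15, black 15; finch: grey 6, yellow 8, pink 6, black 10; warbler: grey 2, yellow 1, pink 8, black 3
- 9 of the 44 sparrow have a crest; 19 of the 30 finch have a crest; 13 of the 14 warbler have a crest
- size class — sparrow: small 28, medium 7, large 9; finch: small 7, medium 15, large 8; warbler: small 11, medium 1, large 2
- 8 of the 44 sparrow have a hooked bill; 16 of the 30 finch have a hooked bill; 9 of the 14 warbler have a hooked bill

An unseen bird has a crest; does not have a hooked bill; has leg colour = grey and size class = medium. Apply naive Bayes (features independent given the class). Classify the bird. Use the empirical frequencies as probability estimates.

sparrow: (44/88) × (3/44) × (9/44) × (7/44) × (36/44) ≈ 0.000907661
finch: (30/88) × (6/30) × (19/30) × (15/30) × (14/30) ≈ 0.0100758
warbler: (14/88) × (2/14) × (13/14) × (1/14) × (5/14) ≈ 0.000538365
Highest score → finch.

finch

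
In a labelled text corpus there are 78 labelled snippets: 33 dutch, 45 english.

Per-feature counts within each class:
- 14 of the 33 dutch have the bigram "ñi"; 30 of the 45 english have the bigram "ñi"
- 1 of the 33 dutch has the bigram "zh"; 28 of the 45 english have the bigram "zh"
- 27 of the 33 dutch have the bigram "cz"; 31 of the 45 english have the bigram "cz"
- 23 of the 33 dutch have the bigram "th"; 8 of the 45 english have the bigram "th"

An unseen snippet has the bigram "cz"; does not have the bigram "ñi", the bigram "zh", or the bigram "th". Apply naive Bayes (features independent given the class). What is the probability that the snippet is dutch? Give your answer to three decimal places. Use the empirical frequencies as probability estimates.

dutch: (33/78) × (19/33) × (32/33) × (27/33) × (10/33) ≈ 0.058564
english: (45/78) × (15/45) × (17/45) × (31/45) × (37/45) ≈ 0.0411502
P(dutch | x) = 0.058564 / 0.0997142 ≈ 0.587

0.587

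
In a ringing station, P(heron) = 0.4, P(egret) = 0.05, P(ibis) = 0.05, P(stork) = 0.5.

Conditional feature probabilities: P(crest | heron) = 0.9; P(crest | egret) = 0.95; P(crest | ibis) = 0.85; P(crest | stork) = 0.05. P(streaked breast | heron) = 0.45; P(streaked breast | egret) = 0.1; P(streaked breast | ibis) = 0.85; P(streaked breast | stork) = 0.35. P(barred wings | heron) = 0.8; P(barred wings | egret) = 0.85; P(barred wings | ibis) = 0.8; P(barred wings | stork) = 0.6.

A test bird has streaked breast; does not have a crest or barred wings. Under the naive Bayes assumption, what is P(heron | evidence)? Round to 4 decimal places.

heron: 0.4 × (1−0.9) × 0.45 × (1−0.8) = 0.0036
egret: 0.05 × (1−0.95) × 0.1 × (1−0.85) = 0.0000375
ibis: 0.05 × (1−0.85) × 0.85 × (1−0.8) = 0.001275
stork: 0.5 × (1−0.05) × 0.35 × (1−0.6) = 0.0665
P(heron | x) = 0.0036 / 0.0714125 ≈ 0.0504

0.0504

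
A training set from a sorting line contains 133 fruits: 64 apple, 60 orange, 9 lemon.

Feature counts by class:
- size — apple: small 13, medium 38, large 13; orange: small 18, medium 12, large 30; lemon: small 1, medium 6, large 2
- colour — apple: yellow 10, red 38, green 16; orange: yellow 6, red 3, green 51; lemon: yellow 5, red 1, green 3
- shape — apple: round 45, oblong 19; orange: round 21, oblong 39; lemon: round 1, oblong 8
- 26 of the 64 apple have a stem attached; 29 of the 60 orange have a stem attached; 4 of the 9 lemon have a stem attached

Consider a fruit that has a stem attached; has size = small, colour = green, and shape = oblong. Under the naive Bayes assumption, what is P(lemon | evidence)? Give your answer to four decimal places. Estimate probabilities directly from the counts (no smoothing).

apple: (64/133) × (13/64) × (16/64) × (19/64) × (26/64) ≈ 0.00294713
orange: (60/133) × (18/60) × (51/60) × (39/60) × (29/60) ≈ 0.036141
lemon: (9/133) × (1/9) × (3/9) × (8/9) × (4/9) ≈ 0.00099013
P(lemon | x) = 0.00099013 / 0.04007826 ≈ 0.0247

0.0247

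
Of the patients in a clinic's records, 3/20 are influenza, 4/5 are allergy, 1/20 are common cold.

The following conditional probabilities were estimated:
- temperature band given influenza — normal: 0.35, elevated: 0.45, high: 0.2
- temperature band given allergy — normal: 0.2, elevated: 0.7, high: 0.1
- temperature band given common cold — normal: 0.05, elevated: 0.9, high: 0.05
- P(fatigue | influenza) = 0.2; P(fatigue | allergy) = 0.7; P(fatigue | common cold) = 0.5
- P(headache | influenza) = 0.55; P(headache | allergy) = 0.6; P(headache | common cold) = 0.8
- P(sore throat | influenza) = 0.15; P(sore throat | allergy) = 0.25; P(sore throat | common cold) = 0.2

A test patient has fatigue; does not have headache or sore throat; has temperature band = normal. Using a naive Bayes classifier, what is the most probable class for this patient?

influenza: 0.15 × 0.35 × 0.2 × (1−0.55) × (1−0.15) = 0.00401625
allergy: 0.8 × 0.2 × 0.7 × (1−0.6) × (1−0.25) = 0.0336
common cold: 0.05 × 0.05 × 0.5 × (1−0.8) × (1−0.2) = 0.0002
Highest score → allergy.

allergy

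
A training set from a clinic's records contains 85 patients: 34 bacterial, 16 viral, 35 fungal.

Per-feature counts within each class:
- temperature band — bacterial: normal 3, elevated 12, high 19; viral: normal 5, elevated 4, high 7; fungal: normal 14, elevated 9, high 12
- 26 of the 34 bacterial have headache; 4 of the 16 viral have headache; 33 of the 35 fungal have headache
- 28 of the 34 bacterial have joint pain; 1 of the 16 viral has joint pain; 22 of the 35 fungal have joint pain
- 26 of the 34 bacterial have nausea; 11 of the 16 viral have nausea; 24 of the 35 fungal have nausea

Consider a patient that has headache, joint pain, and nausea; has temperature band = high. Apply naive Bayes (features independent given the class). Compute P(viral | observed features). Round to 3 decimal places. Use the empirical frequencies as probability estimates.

bacterial: (34/85) × (19/34) × (26/34) × (28/34) × (26/34) ≈ 0.107647
viral: (16/85) × (7/16) × (4/16) × (1/16) × (11/16) ≈ 0.000884651
fungal: (35/85) × (12/35) × (33/35) × (22/35) × (24/35) ≈ 0.0573728
P(viral | x) = 0.000884651 / 0.165904451 ≈ 0.005

0.005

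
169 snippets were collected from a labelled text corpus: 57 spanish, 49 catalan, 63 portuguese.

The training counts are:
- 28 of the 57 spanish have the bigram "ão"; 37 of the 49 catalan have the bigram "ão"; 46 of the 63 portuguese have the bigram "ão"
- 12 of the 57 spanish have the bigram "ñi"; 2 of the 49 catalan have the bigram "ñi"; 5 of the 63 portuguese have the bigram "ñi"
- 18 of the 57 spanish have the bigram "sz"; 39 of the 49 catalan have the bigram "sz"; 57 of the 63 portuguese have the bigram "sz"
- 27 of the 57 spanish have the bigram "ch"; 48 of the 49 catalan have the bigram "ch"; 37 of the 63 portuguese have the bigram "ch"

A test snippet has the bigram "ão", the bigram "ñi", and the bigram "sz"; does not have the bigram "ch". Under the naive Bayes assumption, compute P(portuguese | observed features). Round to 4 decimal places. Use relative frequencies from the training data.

0.5758

spanish: (57/169) × (28/57) × (12/57) × (18/57) × (30/57) ≈ 0.00579725
catalan: (49/169) × (37/49) × (2/49) × (39/49) × (1/49) ≈ 0.000145151
portuguese: (63/169) × (46/63) × (5/63) × (57/63) × (26/63) ≈ 0.00806618
P(portuguese | x) = 0.00806618 / 0.014008581 ≈ 0.5758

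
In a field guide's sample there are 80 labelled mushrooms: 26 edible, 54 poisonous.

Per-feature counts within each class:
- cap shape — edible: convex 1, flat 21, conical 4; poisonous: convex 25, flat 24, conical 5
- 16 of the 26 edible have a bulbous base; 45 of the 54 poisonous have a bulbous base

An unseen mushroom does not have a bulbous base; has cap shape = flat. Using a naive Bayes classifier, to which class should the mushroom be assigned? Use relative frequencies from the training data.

edible

edible: (26/80) × (21/26) × (10/26) ≈ 0.100962
poisonous: (54/80) × (24/54) × (9/54) = 0.05
Highest score → edible.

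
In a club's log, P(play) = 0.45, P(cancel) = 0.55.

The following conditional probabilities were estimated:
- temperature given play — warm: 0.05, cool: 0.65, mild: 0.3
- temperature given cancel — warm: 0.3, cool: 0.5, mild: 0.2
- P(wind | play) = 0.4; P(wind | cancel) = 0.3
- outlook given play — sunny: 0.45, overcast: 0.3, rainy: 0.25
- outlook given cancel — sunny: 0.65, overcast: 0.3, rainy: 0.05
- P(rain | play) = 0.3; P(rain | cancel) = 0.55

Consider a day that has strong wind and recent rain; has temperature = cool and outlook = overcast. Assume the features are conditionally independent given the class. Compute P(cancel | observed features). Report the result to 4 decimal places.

0.5638

play: 0.45 × 0.65 × 0.4 × 0.3 × 0.3 = 0.01053
cancel: 0.55 × 0.5 × 0.3 × 0.3 × 0.55 = 0.0136125
P(cancel | x) = 0.0136125 / 0.0241425 ≈ 0.5638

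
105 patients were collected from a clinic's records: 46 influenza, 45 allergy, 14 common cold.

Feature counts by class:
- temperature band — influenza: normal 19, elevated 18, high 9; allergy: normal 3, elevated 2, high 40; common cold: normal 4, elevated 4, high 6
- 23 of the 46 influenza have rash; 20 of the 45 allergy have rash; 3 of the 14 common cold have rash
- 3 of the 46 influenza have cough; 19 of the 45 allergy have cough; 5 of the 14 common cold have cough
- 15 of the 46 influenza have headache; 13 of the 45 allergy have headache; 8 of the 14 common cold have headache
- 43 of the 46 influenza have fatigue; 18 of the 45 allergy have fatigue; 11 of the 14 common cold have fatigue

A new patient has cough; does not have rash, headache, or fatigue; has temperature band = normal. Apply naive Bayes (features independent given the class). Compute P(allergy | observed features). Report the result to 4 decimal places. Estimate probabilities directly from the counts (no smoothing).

influenza: (46/105) × (19/46) × (23/46) × (3/46) × (31/46) × (3/46) ≈ 0.000259337
allergy: (45/105) × (3/45) × (25/45) × (19/45) × (32/45) × (27/45) ≈ 0.00285949
common cold: (14/105) × (4/14) × (11/14) × (5/14) × (6/14) × (3/14) ≈ 0.000981734
P(allergy | x) = 0.00285949 / 0.004100561 ≈ 0.6973

0.6973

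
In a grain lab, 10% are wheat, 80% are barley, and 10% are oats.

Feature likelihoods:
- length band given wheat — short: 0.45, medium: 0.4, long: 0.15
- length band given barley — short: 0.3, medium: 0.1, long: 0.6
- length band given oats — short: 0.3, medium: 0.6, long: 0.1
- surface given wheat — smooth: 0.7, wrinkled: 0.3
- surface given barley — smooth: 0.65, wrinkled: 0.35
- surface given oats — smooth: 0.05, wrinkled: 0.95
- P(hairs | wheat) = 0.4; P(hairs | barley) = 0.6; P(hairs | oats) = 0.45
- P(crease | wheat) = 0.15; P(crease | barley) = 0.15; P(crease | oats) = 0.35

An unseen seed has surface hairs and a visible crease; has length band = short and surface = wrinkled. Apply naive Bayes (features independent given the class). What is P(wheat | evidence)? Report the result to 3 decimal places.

0.063

wheat: 0.1 × 0.45 × 0.3 × 0.4 × 0.15 = 0.00081
barley: 0.8 × 0.3 × 0.35 × 0.6 × 0.15 = 0.00756
oats: 0.1 × 0.3 × 0.95 × 0.45 × 0.35 = 0.00448875
P(wheat | x) = 0.00081 / 0.01285875 ≈ 0.063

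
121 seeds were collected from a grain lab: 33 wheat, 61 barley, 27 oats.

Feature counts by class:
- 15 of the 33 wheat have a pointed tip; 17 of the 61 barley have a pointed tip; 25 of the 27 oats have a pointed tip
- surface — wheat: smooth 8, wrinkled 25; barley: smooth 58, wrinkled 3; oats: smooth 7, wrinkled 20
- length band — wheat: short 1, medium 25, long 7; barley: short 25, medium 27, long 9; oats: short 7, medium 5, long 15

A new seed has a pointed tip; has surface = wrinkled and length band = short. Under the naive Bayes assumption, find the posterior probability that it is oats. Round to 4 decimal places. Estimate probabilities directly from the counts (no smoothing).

wheat: (33/121) × (15/33) × (25/33) × (1/33) ≈ 0.00284589
barley: (61/121) × (17/61) × (3/61) × (25/61) ≈ 0.00283182
oats: (27/121) × (25/27) × (20/27) × (7/27) ≈ 0.0396785
P(oats | x) = 0.0396785 / 0.04535621 ≈ 0.8748

0.8748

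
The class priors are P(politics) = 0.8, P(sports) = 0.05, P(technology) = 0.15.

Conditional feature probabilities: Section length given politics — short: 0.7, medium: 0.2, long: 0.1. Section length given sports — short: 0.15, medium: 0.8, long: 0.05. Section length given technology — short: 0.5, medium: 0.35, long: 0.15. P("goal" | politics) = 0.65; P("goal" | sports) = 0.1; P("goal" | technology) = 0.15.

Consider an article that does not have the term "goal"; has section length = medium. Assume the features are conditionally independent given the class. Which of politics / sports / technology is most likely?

politics: 0.8 × 0.2 × (1−0.65) = 0.056
sports: 0.05 × 0.8 × (1−0.1) = 0.036
technology: 0.15 × 0.35 × (1−0.15) = 0.044625
Highest score → politics.

politics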